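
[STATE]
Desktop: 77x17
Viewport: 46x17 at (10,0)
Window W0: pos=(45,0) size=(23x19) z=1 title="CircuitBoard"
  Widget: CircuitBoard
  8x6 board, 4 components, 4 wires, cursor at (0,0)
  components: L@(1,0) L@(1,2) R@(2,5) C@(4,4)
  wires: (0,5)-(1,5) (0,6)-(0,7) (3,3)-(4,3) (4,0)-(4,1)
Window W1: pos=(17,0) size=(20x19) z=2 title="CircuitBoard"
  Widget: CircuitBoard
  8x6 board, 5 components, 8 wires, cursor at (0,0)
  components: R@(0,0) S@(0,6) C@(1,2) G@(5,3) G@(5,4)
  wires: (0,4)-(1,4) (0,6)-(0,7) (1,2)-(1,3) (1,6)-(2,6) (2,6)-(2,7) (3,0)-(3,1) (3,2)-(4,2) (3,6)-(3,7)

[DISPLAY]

       ┏━━━━━━━━━━━━━━━━━━┓        ┏━━━━━━━━━━
       ┃ CircuitBoard     ┃        ┃ CircuitBo
       ┠──────────────────┨        ┠──────────
       ┃   0 1 2 3 4 5 6 7┃        ┃   0 1 2 3
       ┃0  [R]            ┃        ┃0  [.]    
       ┃                  ┃        ┃          
       ┃1           C ─ · ┃        ┃1   L     
       ┃                  ┃        ┃          
       ┃2                 ┃        ┃2         
       ┃                  ┃        ┃          
       ┃3   · ─ ·   ·     ┃        ┃3         
       ┃            │     ┃        ┃          
       ┃4           ·     ┃        ┃4   · ─ · 
       ┃                  ┃        ┃          
       ┃5               G ┃        ┃5         
       ┃Cursor: (0,0)     ┃        ┃Cursor: (0
       ┃                  ┃        ┃          


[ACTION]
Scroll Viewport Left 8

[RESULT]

               ┏━━━━━━━━━━━━━━━━━━┓        ┏━━
               ┃ CircuitBoard     ┃        ┃ C
               ┠──────────────────┨        ┠──
               ┃   0 1 2 3 4 5 6 7┃        ┃  
               ┃0  [R]            ┃        ┃0 
               ┃                  ┃        ┃  
               ┃1           C ─ · ┃        ┃1 
               ┃                  ┃        ┃  
               ┃2                 ┃        ┃2 
               ┃                  ┃        ┃  
               ┃3   · ─ ·   ·     ┃        ┃3 
               ┃            │     ┃        ┃  
               ┃4           ·     ┃        ┃4 
               ┃                  ┃        ┃  
               ┃5               G ┃        ┃5 
               ┃Cursor: (0,0)     ┃        ┃Cu
               ┃                  ┃        ┃  


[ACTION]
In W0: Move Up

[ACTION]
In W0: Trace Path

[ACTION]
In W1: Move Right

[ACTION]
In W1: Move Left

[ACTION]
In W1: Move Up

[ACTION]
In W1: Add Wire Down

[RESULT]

               ┏━━━━━━━━━━━━━━━━━━┓        ┏━━
               ┃ CircuitBoard     ┃        ┃ C
               ┠──────────────────┨        ┠──
               ┃   0 1 2 3 4 5 6 7┃        ┃  
               ┃0  [R]            ┃        ┃0 
               ┃    │             ┃        ┃  
               ┃1   ·       C ─ · ┃        ┃1 
               ┃                  ┃        ┃  
               ┃2                 ┃        ┃2 
               ┃                  ┃        ┃  
               ┃3   · ─ ·   ·     ┃        ┃3 
               ┃            │     ┃        ┃  
               ┃4           ·     ┃        ┃4 
               ┃                  ┃        ┃  
               ┃5               G ┃        ┃5 
               ┃Cursor: (0,0)     ┃        ┃Cu
               ┃                  ┃        ┃  


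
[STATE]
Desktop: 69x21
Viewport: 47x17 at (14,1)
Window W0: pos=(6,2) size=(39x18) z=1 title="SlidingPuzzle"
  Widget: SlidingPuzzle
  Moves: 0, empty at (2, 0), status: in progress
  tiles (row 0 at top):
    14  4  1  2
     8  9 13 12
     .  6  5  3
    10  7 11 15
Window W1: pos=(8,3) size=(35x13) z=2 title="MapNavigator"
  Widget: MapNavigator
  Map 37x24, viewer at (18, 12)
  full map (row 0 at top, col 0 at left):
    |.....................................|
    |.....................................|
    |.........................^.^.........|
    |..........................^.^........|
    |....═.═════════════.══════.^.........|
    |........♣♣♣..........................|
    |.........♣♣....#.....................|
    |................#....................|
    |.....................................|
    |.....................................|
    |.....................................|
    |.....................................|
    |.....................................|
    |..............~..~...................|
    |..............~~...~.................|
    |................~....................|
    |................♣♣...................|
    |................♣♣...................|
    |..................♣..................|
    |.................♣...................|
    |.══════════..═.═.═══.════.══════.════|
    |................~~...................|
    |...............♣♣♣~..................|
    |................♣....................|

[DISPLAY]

                                               
━━━━━━━━━━━━━━━━━━━━━━━━━━━━━━┓                
━━━━━━━━━━━━━━━━━━━━━━━━━━━━┓ ┃                
avigator                    ┃─┨                
────────────────────────────┨ ┃                
............................┃ ┃                
............................┃ ┃                
............................┃ ┃                
............................┃ ┃                
...........@................┃ ┃                
.......~..~.................┃ ┃                
.......~~...~...............┃ ┃                
.........~..................┃ ┃                
.........♣♣.................┃ ┃                
━━━━━━━━━━━━━━━━━━━━━━━━━━━━┛ ┃                
                              ┃                
                              ┃                


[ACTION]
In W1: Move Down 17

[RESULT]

                                               
━━━━━━━━━━━━━━━━━━━━━━━━━━━━━━┓                
━━━━━━━━━━━━━━━━━━━━━━━━━━━━┓ ┃                
avigator                    ┃─┨                
────────────────────────────┨ ┃                
..........♣.................┃ ┃                
════..═.═.═══.════.══════.══┃ ┃                
.........~~.................┃ ┃                
........♣♣♣~................┃ ┃                
.........♣.@................┃ ┃                
                            ┃ ┃                
                            ┃ ┃                
                            ┃ ┃                
                            ┃ ┃                
━━━━━━━━━━━━━━━━━━━━━━━━━━━━┛ ┃                
                              ┃                
                              ┃                


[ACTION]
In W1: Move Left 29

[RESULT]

                                               
━━━━━━━━━━━━━━━━━━━━━━━━━━━━━━┓                
━━━━━━━━━━━━━━━━━━━━━━━━━━━━┓ ┃                
avigator                    ┃─┨                
────────────────────────────┨ ┃                
           .................┃ ┃                
           .══════════..═.═.┃ ┃                
           ................~┃ ┃                
           ...............♣♣┃ ┃                
           @...............♣┃ ┃                
                            ┃ ┃                
                            ┃ ┃                
                            ┃ ┃                
                            ┃ ┃                
━━━━━━━━━━━━━━━━━━━━━━━━━━━━┛ ┃                
                              ┃                
                              ┃                


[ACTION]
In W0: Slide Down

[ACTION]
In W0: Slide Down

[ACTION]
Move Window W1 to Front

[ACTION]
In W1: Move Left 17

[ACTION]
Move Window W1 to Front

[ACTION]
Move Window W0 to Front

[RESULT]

                                               
━━━━━━━━━━━━━━━━━━━━━━━━━━━━━━┓                
gPuzzle                       ┃                
──────────────────────────────┨                
───┬────┬────┐                ┃                
 4 │  1 │  2 │                ┃                
───┼────┼────┤                ┃                
 9 │ 13 │ 12 │                ┃                
───┼────┼────┤                ┃                
 6 │  5 │  3 │                ┃                
───┼────┼────┤                ┃                
 7 │ 11 │ 15 │                ┃                
───┴────┴────┘                ┃                
2                             ┃                
                              ┃                
                              ┃                
                              ┃                


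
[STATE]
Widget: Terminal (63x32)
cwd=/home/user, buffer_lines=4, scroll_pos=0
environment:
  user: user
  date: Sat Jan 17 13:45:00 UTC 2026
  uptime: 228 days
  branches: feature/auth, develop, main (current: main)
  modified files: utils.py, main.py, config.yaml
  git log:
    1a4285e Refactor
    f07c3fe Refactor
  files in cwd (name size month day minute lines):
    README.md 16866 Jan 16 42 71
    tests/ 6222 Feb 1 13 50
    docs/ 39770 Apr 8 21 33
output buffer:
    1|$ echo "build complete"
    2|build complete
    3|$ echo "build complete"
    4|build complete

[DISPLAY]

$ echo "build complete"                                        
build complete                                                 
$ echo "build complete"                                        
build complete                                                 
$ █                                                            
                                                               
                                                               
                                                               
                                                               
                                                               
                                                               
                                                               
                                                               
                                                               
                                                               
                                                               
                                                               
                                                               
                                                               
                                                               
                                                               
                                                               
                                                               
                                                               
                                                               
                                                               
                                                               
                                                               
                                                               
                                                               
                                                               
                                                               


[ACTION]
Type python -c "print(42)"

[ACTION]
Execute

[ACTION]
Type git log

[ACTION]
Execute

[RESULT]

$ echo "build complete"                                        
build complete                                                 
$ echo "build complete"                                        
build complete                                                 
$ python -c "print(42)"                                        
42                                                             
$ git log                                                      
1a4285e Refactor                                               
f07c3fe Refactor                                               
$ █                                                            
                                                               
                                                               
                                                               
                                                               
                                                               
                                                               
                                                               
                                                               
                                                               
                                                               
                                                               
                                                               
                                                               
                                                               
                                                               
                                                               
                                                               
                                                               
                                                               
                                                               
                                                               
                                                               


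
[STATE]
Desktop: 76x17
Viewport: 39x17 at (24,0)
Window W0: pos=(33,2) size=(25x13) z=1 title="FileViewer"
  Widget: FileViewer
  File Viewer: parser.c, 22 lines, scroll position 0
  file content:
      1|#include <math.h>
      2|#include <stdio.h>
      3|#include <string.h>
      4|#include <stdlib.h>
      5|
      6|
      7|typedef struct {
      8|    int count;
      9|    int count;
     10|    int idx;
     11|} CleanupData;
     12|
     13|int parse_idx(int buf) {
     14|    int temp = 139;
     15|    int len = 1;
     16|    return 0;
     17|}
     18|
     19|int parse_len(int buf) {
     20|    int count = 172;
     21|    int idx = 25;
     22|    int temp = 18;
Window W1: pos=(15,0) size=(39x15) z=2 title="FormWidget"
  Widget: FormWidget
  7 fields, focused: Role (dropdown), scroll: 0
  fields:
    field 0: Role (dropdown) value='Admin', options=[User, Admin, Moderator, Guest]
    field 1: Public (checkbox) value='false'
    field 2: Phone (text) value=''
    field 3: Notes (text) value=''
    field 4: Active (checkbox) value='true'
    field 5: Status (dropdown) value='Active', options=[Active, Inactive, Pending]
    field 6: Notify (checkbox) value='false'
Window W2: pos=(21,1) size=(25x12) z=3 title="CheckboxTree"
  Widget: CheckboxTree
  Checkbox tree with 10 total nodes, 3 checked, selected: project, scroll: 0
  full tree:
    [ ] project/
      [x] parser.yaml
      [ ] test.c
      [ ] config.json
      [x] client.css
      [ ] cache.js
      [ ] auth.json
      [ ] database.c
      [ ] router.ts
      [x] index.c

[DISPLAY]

━━━━━━━━━━━━━━━━━━━━━━━━━━━━━┓         
━━━━━━━━━━━━━━━━━━━━━┓       ┃         
heckboxTree          ┃───────┨━━━┓     
─────────────────────┨     ▼]┃   ┃     
-] project/          ┃       ┃───┨     
 [x] parser.yaml     ┃      ]┃  ▲┃     
 [ ] test.c          ┃      ]┃  █┃     
 [ ] config.json     ┃       ┃  ░┃     
 [x] client.css      ┃     ▼]┃  ░┃     
 [ ] cache.js        ┃       ┃  ░┃     
 [ ] auth.json       ┃       ┃  ░┃     
 [ ] database.c      ┃       ┃  ░┃     
━━━━━━━━━━━━━━━━━━━━━┛       ┃  ░┃     
                             ┃  ▼┃     
━━━━━━━━━━━━━━━━━━━━━━━━━━━━━┛━━━┛     
                                       
                                       


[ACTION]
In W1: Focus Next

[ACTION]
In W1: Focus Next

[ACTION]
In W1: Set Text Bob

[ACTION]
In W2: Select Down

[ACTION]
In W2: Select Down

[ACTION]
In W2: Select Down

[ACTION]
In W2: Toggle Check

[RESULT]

━━━━━━━━━━━━━━━━━━━━━━━━━━━━━┓         
━━━━━━━━━━━━━━━━━━━━━┓       ┃         
heckboxTree          ┃───────┨━━━┓     
─────────────────────┨     ▼]┃   ┃     
-] project/          ┃       ┃───┨     
 [x] parser.yaml     ┃      ]┃  ▲┃     
 [ ] test.c          ┃      ]┃  █┃     
 [x] config.json     ┃       ┃  ░┃     
 [x] client.css      ┃     ▼]┃  ░┃     
 [ ] cache.js        ┃       ┃  ░┃     
 [ ] auth.json       ┃       ┃  ░┃     
 [ ] database.c      ┃       ┃  ░┃     
━━━━━━━━━━━━━━━━━━━━━┛       ┃  ░┃     
                             ┃  ▼┃     
━━━━━━━━━━━━━━━━━━━━━━━━━━━━━┛━━━┛     
                                       
                                       


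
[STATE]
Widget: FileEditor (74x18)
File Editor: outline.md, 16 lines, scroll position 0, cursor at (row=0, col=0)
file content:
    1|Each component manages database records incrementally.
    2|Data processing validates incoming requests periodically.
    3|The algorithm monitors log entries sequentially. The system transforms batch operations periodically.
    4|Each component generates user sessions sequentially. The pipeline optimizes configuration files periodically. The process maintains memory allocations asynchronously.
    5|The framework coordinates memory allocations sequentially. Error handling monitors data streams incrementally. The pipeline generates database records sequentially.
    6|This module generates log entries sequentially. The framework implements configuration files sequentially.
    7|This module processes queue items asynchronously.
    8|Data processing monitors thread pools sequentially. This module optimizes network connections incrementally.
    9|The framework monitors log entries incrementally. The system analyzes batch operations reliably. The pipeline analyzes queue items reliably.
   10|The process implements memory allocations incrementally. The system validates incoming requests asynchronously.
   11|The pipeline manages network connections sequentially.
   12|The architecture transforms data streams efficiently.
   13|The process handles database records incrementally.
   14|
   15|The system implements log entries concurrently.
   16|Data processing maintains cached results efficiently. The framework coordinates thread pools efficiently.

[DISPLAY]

█ach component manages database records incrementally.                   ▲
Data processing validates incoming requests periodically.                █
The algorithm monitors log entries sequentially. The system transforms ba░
Each component generates user sessions sequentially. The pipeline optimiz░
The framework coordinates memory allocations sequentially. Error handling░
This module generates log entries sequentially. The framework implements ░
This module processes queue items asynchronously.                        ░
Data processing monitors thread pools sequentially. This module optimizes░
The framework monitors log entries incrementally. The system analyzes bat░
The process implements memory allocations incrementally. The system valid░
The pipeline manages network connections sequentially.                   ░
The architecture transforms data streams efficiently.                    ░
The process handles database records incrementally.                      ░
                                                                         ░
The system implements log entries concurrently.                          ░
Data processing maintains cached results efficiently. The framework coord░
                                                                         ░
                                                                         ▼


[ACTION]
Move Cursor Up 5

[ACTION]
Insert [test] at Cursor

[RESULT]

test█ach component manages database records incrementally.               ▲
Data processing validates incoming requests periodically.                █
The algorithm monitors log entries sequentially. The system transforms ba░
Each component generates user sessions sequentially. The pipeline optimiz░
The framework coordinates memory allocations sequentially. Error handling░
This module generates log entries sequentially. The framework implements ░
This module processes queue items asynchronously.                        ░
Data processing monitors thread pools sequentially. This module optimizes░
The framework monitors log entries incrementally. The system analyzes bat░
The process implements memory allocations incrementally. The system valid░
The pipeline manages network connections sequentially.                   ░
The architecture transforms data streams efficiently.                    ░
The process handles database records incrementally.                      ░
                                                                         ░
The system implements log entries concurrently.                          ░
Data processing maintains cached results efficiently. The framework coord░
                                                                         ░
                                                                         ▼


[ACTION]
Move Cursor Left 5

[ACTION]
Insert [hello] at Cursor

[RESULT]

hello█estEach component manages database records incrementally.          ▲
Data processing validates incoming requests periodically.                █
The algorithm monitors log entries sequentially. The system transforms ba░
Each component generates user sessions sequentially. The pipeline optimiz░
The framework coordinates memory allocations sequentially. Error handling░
This module generates log entries sequentially. The framework implements ░
This module processes queue items asynchronously.                        ░
Data processing monitors thread pools sequentially. This module optimizes░
The framework monitors log entries incrementally. The system analyzes bat░
The process implements memory allocations incrementally. The system valid░
The pipeline manages network connections sequentially.                   ░
The architecture transforms data streams efficiently.                    ░
The process handles database records incrementally.                      ░
                                                                         ░
The system implements log entries concurrently.                          ░
Data processing maintains cached results efficiently. The framework coord░
                                                                         ░
                                                                         ▼


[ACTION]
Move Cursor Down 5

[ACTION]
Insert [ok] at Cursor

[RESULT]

hellotestEach component manages database records incrementally.          ▲
Data processing validates incoming requests periodically.                █
The algorithm monitors log entries sequentially. The system transforms ba░
Each component generates user sessions sequentially. The pipeline optimiz░
The framework coordinates memory allocations sequentially. Error handling░
This ok█odule generates log entries sequentially. The framework implement░
This module processes queue items asynchronously.                        ░
Data processing monitors thread pools sequentially. This module optimizes░
The framework monitors log entries incrementally. The system analyzes bat░
The process implements memory allocations incrementally. The system valid░
The pipeline manages network connections sequentially.                   ░
The architecture transforms data streams efficiently.                    ░
The process handles database records incrementally.                      ░
                                                                         ░
The system implements log entries concurrently.                          ░
Data processing maintains cached results efficiently. The framework coord░
                                                                         ░
                                                                         ▼


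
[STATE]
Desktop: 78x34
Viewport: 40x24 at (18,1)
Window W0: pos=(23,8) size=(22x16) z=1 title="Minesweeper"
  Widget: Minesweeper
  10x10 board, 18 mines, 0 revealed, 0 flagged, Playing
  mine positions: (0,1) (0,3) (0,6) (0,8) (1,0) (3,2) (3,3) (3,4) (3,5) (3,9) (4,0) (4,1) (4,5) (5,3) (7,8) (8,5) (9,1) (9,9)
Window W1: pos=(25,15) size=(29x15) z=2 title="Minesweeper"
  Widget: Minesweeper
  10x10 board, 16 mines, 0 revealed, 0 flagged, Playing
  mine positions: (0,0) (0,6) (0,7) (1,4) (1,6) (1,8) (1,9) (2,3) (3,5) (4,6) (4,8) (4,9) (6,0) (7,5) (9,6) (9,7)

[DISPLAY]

                                        
                                        
                                        
                                        
                                        
                                        
                                        
     ┏━━━━━━━━━━━━━━━━━━━━┓             
     ┃ Minesweeper        ┃             
     ┠────────────────────┨             
     ┃■■■■■■■■■■          ┃             
     ┃■■■■■■■■■■          ┃             
     ┃■■■■■■■■■■          ┃             
     ┃■■■■■■■■■■          ┃             
     ┃■┏━━━━━━━━━━━━━━━━━━━━━━━━━━━┓    
     ┃■┃ Minesweeper               ┃    
     ┃■┠───────────────────────────┨    
     ┃■┃■■■■■■■■■■                 ┃    
     ┃■┃■■■■■■■■■■                 ┃    
     ┃■┃■■■■■■■■■■                 ┃    
     ┃ ┃■■■■■■■■■■                 ┃    
     ┃ ┃■■■■■■■■■■                 ┃    
     ┗━┃■■■■■■■■■■                 ┃    
       ┃■■■■■■■■■■                 ┃    


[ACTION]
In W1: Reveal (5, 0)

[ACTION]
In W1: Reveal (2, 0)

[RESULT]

                                        
                                        
                                        
                                        
                                        
                                        
                                        
     ┏━━━━━━━━━━━━━━━━━━━━┓             
     ┃ Minesweeper        ┃             
     ┠────────────────────┨             
     ┃■■■■■■■■■■          ┃             
     ┃■■■■■■■■■■          ┃             
     ┃■■■■■■■■■■          ┃             
     ┃■■■■■■■■■■          ┃             
     ┃■┏━━━━━━━━━━━━━━━━━━━━━━━━━━━┓    
     ┃■┃ Minesweeper               ┃    
     ┃■┠───────────────────────────┨    
     ┃■┃■■■■■■■■■■                 ┃    
     ┃■┃111■■■■■■■                 ┃    
     ┃■┃  1■■■■■■■                 ┃    
     ┃ ┃  112■■■■■                 ┃    
     ┃ ┃    12■■■■                 ┃    
     ┗━┃11   1■■■■                 ┃    
       ┃■1  11■■■■                 ┃    


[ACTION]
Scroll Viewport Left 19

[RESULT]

                                        
                                        
                                        
                                        
                                        
                                        
                                        
                       ┏━━━━━━━━━━━━━━━━
                       ┃ Minesweeper    
                       ┠────────────────
                       ┃■■■■■■■■■■      
                       ┃■■■■■■■■■■      
                       ┃■■■■■■■■■■      
                       ┃■■■■■■■■■■      
                       ┃■┏━━━━━━━━━━━━━━
                       ┃■┃ Minesweeper  
                       ┃■┠──────────────
                       ┃■┃■■■■■■■■■■    
                       ┃■┃111■■■■■■■    
                       ┃■┃  1■■■■■■■    
                       ┃ ┃  112■■■■■    
                       ┃ ┃    12■■■■    
                       ┗━┃11   1■■■■    
                         ┃■1  11■■■■    


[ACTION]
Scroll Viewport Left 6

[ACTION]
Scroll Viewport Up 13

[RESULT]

                                        
                                        
                                        
                                        
                                        
                                        
                                        
                                        
                       ┏━━━━━━━━━━━━━━━━
                       ┃ Minesweeper    
                       ┠────────────────
                       ┃■■■■■■■■■■      
                       ┃■■■■■■■■■■      
                       ┃■■■■■■■■■■      
                       ┃■■■■■■■■■■      
                       ┃■┏━━━━━━━━━━━━━━
                       ┃■┃ Minesweeper  
                       ┃■┠──────────────
                       ┃■┃■■■■■■■■■■    
                       ┃■┃111■■■■■■■    
                       ┃■┃  1■■■■■■■    
                       ┃ ┃  112■■■■■    
                       ┃ ┃    12■■■■    
                       ┗━┃11   1■■■■    


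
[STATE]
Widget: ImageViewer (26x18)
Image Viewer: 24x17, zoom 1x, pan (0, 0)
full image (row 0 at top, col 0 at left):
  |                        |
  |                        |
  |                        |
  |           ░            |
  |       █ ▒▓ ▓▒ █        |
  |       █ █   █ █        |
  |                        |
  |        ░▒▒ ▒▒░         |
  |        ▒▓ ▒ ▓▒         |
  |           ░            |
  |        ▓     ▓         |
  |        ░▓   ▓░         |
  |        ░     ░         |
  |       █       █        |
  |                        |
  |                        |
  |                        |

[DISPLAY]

                          
                          
                          
           ░              
       █ ▒▓ ▓▒ █          
       █ █   █ █          
                          
        ░▒▒ ▒▒░           
        ▒▓ ▒ ▓▒           
           ░              
        ▓     ▓           
        ░▓   ▓░           
        ░     ░           
       █       █          
                          
                          
                          
                          


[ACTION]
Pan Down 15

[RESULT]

                          
                          
                          
                          
                          
                          
                          
                          
                          
                          
                          
                          
                          
                          
                          
                          
                          
                          


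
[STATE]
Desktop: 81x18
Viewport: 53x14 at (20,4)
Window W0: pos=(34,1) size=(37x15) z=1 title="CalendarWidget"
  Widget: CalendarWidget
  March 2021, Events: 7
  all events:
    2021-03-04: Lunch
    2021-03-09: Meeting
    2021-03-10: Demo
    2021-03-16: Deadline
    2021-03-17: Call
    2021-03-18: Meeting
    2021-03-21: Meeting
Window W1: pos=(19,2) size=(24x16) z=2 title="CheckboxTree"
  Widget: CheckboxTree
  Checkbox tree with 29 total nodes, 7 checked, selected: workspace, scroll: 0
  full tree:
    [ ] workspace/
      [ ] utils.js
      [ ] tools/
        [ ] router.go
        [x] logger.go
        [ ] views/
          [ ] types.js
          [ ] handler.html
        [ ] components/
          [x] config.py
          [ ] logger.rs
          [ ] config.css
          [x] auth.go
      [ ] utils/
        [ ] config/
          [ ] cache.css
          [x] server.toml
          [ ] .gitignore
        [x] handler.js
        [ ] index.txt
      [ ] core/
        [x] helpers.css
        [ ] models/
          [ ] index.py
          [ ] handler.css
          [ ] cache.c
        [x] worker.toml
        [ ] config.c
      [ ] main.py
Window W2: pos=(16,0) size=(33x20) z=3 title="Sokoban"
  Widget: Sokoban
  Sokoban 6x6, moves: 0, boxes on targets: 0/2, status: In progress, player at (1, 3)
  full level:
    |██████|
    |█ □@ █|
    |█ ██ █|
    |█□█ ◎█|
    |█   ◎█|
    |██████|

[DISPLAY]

@ █                         ┃arch 2021            ┃  
█ █                         ┃ Sa Su               ┃  
 ◎█                         ┃5  6  7              ┃  
 ◎█                         ┃12 13 14             ┃  
███                         ┃ 19 20 21*           ┃  
es: 0  0/2                  ┃ 27 28               ┃  
                            ┃                     ┃  
                            ┃                     ┃  
                            ┃                     ┃  
                            ┃                     ┃  
                            ┃                     ┃  
                            ┃━━━━━━━━━━━━━━━━━━━━━┛  
                            ┃                        
                            ┃                        


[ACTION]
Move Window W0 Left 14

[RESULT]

@ █                         ┃       ┃                
█ █                         ┃       ┃                
 ◎█                         ┃       ┃                
 ◎█                         ┃       ┃                
███                         ┃       ┃                
es: 0  0/2                  ┃       ┃                
                            ┃       ┃                
                            ┃       ┃                
                            ┃       ┃                
                            ┃       ┃                
                            ┃       ┃                
                            ┃━━━━━━━┛                
                            ┃                        
                            ┃                        


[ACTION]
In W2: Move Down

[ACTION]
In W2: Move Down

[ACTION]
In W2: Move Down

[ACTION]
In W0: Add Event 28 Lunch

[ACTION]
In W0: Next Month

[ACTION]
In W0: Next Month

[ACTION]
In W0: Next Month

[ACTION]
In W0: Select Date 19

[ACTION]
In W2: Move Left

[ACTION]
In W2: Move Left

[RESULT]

  █                         ┃       ┃                
█ █                         ┃       ┃                
 ◎█                         ┃       ┃                
 ◎█                         ┃       ┃                
███                         ┃       ┃                
es: 1  0/2                  ┃       ┃                
                            ┃       ┃                
                            ┃       ┃                
                            ┃       ┃                
                            ┃       ┃                
                            ┃       ┃                
                            ┃━━━━━━━┛                
                            ┃                        
                            ┃                        


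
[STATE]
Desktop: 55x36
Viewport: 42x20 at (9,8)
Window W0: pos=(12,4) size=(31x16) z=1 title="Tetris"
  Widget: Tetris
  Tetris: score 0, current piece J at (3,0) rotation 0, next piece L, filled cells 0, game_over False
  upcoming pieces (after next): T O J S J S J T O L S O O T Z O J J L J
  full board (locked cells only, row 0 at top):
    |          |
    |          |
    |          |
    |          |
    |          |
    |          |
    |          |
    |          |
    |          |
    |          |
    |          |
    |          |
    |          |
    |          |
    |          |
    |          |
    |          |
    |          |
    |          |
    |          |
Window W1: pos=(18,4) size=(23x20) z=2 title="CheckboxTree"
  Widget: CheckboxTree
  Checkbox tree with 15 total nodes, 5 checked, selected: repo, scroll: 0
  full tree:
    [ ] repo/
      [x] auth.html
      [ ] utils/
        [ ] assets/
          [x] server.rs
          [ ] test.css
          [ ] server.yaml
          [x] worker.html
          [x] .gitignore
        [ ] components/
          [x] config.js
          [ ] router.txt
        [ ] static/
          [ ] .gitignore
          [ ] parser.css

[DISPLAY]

   ┃     ┃   [x] auth.html     ┃ ┃        
   ┃     ┃   [-] utils/        ┃ ┃        
   ┃     ┃     [-] assets/     ┃ ┃        
   ┃     ┃       [x] server.rs ┃ ┃        
   ┃     ┃       [ ] test.css  ┃ ┃        
   ┃     ┃       [ ] server.yam┃ ┃        
   ┃     ┃       [x] worker.htm┃ ┃        
   ┃     ┃       [x] .gitignore┃ ┃        
   ┃     ┃     [-] components/ ┃ ┃        
   ┃     ┃       [x] config.js ┃ ┃        
   ┃     ┃       [ ] router.txt┃ ┃        
   ┗━━━━━┃     [ ] static/     ┃━┛        
         ┃       [ ] .gitignore┃          
         ┃       [ ] parser.css┃          
         ┃                     ┃          
         ┗━━━━━━━━━━━━━━━━━━━━━┛          
                                          
                                          
                                          
                                          


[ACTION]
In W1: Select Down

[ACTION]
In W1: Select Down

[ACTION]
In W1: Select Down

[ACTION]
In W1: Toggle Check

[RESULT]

   ┃     ┃   [x] auth.html     ┃ ┃        
   ┃     ┃   [-] utils/        ┃ ┃        
   ┃     ┃>    [x] assets/     ┃ ┃        
   ┃     ┃       [x] server.rs ┃ ┃        
   ┃     ┃       [x] test.css  ┃ ┃        
   ┃     ┃       [x] server.yam┃ ┃        
   ┃     ┃       [x] worker.htm┃ ┃        
   ┃     ┃       [x] .gitignore┃ ┃        
   ┃     ┃     [-] components/ ┃ ┃        
   ┃     ┃       [x] config.js ┃ ┃        
   ┃     ┃       [ ] router.txt┃ ┃        
   ┗━━━━━┃     [ ] static/     ┃━┛        
         ┃       [ ] .gitignore┃          
         ┃       [ ] parser.css┃          
         ┃                     ┃          
         ┗━━━━━━━━━━━━━━━━━━━━━┛          
                                          
                                          
                                          
                                          
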